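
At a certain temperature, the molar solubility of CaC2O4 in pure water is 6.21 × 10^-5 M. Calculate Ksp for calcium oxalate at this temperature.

CaC2O4(s) ⇌ Ca^2+ + C2O4^2-
For each mole of CaC2O4 that dissolves: [Ca^2+] = s, [C2O4^2-] = s.
Ksp = [Ca^2+][C2O4^2-]
Ksp = s^2
With s = 6.21 × 10^-5: Ksp = 3.86 x 10^-9

Ksp ≈ 3.86 × 10^-9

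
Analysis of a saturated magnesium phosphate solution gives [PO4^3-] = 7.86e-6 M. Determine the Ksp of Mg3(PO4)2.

Mg3(PO4)2(s) <=> 3 Mg^2+ + 2 PO4^3-
Stoichiometry gives [Mg^2+] = (3/2)[PO4^3-] = 1.179 × 10^-5 M.
Ksp = [Mg^2+]^3[PO4^3-]^2
Ksp = (1.179 × 10^-5)^3 × (7.86 × 10^-6)^2 = 1.01 × 10^-25

1.01 × 10^-25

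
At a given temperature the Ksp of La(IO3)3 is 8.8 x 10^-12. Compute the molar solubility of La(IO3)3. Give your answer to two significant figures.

s ≈ 7.6 x 10^-4 M

La(IO3)3(s) ⇌ La^3+(aq) + 3 IO3^-(aq)
Ksp = [La^3+][IO3^-]^3
For each mole of La(IO3)3 that dissolves: [La^3+] = s, [IO3^-] = 3s.
Ksp = s(3s)^3 = 27s^4
s = (8.8 x 10^-12 / 27)^(1/4) = 7.6 x 10^-4 M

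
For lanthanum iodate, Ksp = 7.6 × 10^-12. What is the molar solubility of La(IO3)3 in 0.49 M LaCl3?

s = 8.3 x 10^-5 M

La(IO3)3(s) <=> La^3+(aq) + 3 IO3^-(aq)
Ksp = [La^3+][IO3^-]^3
Let s = moles of La(IO3)3 that dissolve per litre. [La^3+] = 0.49 + s ≈ 0.49, [IO3^-] = 3s (common-ion effect: La^3+ is already 0.49 M).
Ksp ≈ 0.49 × (3s)^3
s = 8.3 × 10^-5 M
Check: s = 8.3 × 10^-5 ≪ 0.49, so the approximation is valid.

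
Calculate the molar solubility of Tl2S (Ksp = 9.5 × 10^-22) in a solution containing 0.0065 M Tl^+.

s ≈ 2.2 x 10^-17 M

Tl2S(s) ⇌ 2 Tl^+(aq) + S^2-(aq)
Ksp = [Tl^+]^2[S^2-]
If s mol/L dissolves here, [Tl^+] = 0.0065 + 2s ≈ 0.0065, [S^2-] = s (Ksp is small, so little additional dissolves).
Ksp ≈ (0.0065)^2 × s
s = 2.2 x 10^-17 M
Check: 2s = 4.5 × 10^-17 ≪ 0.0065, so the approximation is valid.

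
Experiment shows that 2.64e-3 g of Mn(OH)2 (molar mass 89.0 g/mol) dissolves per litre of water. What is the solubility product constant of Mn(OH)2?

Ksp = 1.04 x 10^-13

Molar solubility s = (2.64 × 10^-3 g/L) / (89.0 g/mol) = 2.966 × 10^-5 M.
Mn(OH)2(s) ⇌ Mn^2+ + 2 OH^-
If s mol/L of Mn(OH)2 dissolves, [Mn^2+] = s and [OH^-] = 2s.
Ksp = [Mn^2+][OH^-]^2
Ksp = s(2s)^2 = 4s^3
Ksp = 4 × (2.966 × 10^-5)^3 = 1.04 x 10^-13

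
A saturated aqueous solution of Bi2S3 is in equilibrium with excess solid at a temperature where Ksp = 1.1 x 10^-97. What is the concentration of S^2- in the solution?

Bi2S3(s) <=> 2 Bi^3+ + 3 S^2-
Ksp = [Bi^3+]^2[S^2-]^3
Let s = molar solubility. Then [Bi^3+] = 2s and [S^2-] = 3s.
Ksp = (2s)^2(3s)^3 = 108s^5
s = (1.1 x 10^-97 / 108)^(1/5) = 1.59 × 10^-20 M
[S^2-] = 3s = 4.8 × 10^-20 M

[S^2-] ≈ 4.8 × 10^-20 M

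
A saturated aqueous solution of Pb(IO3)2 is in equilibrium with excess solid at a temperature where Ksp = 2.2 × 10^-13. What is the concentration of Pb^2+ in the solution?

[Pb^2+] = 3.8e-5 M

Pb(IO3)2(s) ⇌ Pb^2+(aq) + 2 IO3^-(aq)
Ksp = [Pb^2+][IO3^-]^2
If s mol/L of Pb(IO3)2 dissolves, [Pb^2+] = s and [IO3^-] = 2s.
So Ksp = s × (2s)^2 = 4s^3
Solving, s = (2.2 × 10^-13/4)^(1/3) = 3.80 x 10^-5 M
[Pb^2+] = s = 3.8 × 10^-5 M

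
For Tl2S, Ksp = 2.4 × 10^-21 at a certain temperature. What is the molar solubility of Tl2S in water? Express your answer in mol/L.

s ≈ 8.4e-8 M

Tl2S(s) ⇌ 2 Tl^+(aq) + S^2-(aq)
Ksp = [Tl^+]^2[S^2-]
If s mol/L of Tl2S dissolves, [Tl^+] = 2s and [S^2-] = s.
So Ksp = (2s)^2 × s = 4s^3
Solving, s = (2.4 × 10^-21/4)^(1/3) = 8.4 × 10^-8 M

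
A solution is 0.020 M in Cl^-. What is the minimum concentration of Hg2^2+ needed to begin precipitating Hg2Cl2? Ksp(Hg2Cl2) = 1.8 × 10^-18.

Hg2Cl2(s) ⇌ Hg2^2+ + 2 Cl^-
Ksp = [Hg2^2+][Cl^-]^2
Precipitation begins when Q = Ksp. With [Cl^-] = 0.020 M:
1.8 × 10^-18 = (0.020)^2 × [Hg2^2+]
[Hg2^2+] = (1.8 × 10^-18 / 4.00 x 10^-4) = 4.5 × 10^-15 M

[Hg2^2+] = 4.5 × 10^-15 M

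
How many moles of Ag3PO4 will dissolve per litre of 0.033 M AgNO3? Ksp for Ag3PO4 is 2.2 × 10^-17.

s = 6.1 × 10^-13 M

Ag3PO4(s) ⇌ 3 Ag^+(aq) + PO4^3-(aq)
Ksp = [Ag^+]^3[PO4^3-]
Let s be the molar solubility in this solution. [Ag^+] = 0.033 + 3s ≈ 0.033, [PO4^3-] = s (since Ag^+ from AgNO3 dominates).
Ksp ≈ (0.033)^3 × s
s = 6.1 x 10^-13 M
Check: 3s = 1.8 x 10^-12 ≪ 0.033, so the approximation is valid.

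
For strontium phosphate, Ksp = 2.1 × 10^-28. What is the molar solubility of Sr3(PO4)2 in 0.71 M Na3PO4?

Sr3(PO4)2(s) ⇌ 3 Sr^2+ + 2 PO4^3-
Ksp = [Sr^2+]^3[PO4^3-]^2
Let s be the molar solubility in this solution. [Sr^2+] = 3s, [PO4^3-] = 0.71 + 2s ≈ 0.71 (common-ion effect: PO4^3- is already 0.71 M).
Ksp ≈ (3s)^3 × (0.71)^2
s = 2.5 × 10^-10 M
Check: 2s = 5.0 x 10^-10 ≪ 0.71, so the approximation is valid.

s = 2.5 × 10^-10 M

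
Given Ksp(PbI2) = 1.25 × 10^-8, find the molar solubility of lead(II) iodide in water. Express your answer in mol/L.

1.46 × 10^-3 M

PbI2(s) <=> Pb^2+ + 2 I^-
Ksp = [Pb^2+][I^-]^2
Let s = molar solubility. Then [Pb^2+] = s and [I^-] = 2s.
Ksp = s(2s)^2 = 4s^3
s^3 = 1.25 × 10^-8 / 4, so s = 1.46 × 10^-3 M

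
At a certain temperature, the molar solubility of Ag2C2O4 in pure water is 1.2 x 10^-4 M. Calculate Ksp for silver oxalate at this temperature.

Ag2C2O4(s) <=> 2 Ag^+ + C2O4^2-
For each mole of Ag2C2O4 that dissolves: [Ag^+] = 2s, [C2O4^2-] = s.
Ksp = [Ag^+]^2[C2O4^2-]
Ksp = (2s)^2s = 4s^3
With s = 1.2 x 10^-4: Ksp = 6.9 × 10^-12

6.9e-12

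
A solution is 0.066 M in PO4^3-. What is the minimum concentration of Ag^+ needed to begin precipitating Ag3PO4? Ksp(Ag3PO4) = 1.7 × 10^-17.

Ag3PO4(s) ⇌ 3 Ag^+(aq) + PO4^3-(aq)
Ksp = [Ag^+]^3[PO4^3-]
Precipitation begins when Q = Ksp. With [PO4^3-] = 0.066 M:
1.7 × 10^-17 = (0.066) × [Ag^+]^3
[Ag^+] = (1.7 × 10^-17 / 6.6 × 10^-2)^(1/3) = 6.4 × 10^-6 M

[Ag^+] = 6.4e-6 M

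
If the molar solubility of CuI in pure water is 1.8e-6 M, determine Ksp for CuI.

CuI(s) ⇌ Cu^+(aq) + I^-(aq)
Let s = molar solubility. Then [Cu^+] = s and [I^-] = s.
Ksp = [Cu^+][I^-]
Ksp = (s)(s) = s^2
With s = 1.8 × 10^-6: Ksp = 3.2 × 10^-12

Ksp ≈ 3.2 × 10^-12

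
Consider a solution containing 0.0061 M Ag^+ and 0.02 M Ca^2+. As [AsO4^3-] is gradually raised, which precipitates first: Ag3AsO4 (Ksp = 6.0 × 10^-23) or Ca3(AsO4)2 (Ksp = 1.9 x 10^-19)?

Ag3AsO4

Precipitation of each salt starts when its ion product equals its Ksp.
For Ag3AsO4: 6.0 × 10^-23 = (0.0061)^3 × [AsO4^3-]  ⇒  [AsO4^3-] = 2.6 x 10^-16 M.
For Ca3(AsO4)2: 1.9 x 10^-19 = (0.02)^3 × [AsO4^3-]^2  ⇒  [AsO4^3-] = 1.5 x 10^-7 M.
The salt with the lower threshold [AsO4^3-] precipitates first: Ag3AsO4.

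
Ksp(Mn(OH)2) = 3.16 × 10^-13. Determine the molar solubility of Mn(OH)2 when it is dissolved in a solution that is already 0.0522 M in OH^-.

Mn(OH)2(s) ⇌ Mn^2+ + 2 OH^-
Ksp = [Mn^2+][OH^-]^2
If s mol/L dissolves here, [Mn^2+] = s, [OH^-] = 0.0522 + 2s ≈ 0.0522 (Ksp is small, so little additional dissolves).
Ksp ≈ s × (0.0522)^2
s = 1.16 x 10^-10 M
Check: 2s = 2.3 × 10^-10 ≪ 0.0522, so the approximation is valid.

s ≈ 1.16 × 10^-10 M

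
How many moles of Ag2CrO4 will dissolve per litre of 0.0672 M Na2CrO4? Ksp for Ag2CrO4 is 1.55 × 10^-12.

s = 2.40 × 10^-6 M

Ag2CrO4(s) ⇌ 2 Ag^+(aq) + CrO4^2-(aq)
Ksp = [Ag^+]^2[CrO4^2-]
If s mol/L dissolves here, [Ag^+] = 2s, [CrO4^2-] = 0.0672 + s ≈ 0.0672 (since CrO4^2- from Na2CrO4 dominates).
Ksp ≈ (2s)^2 × 0.0672
s = 2.40 x 10^-6 M
Check: s = 2.4 x 10^-6 ≪ 0.0672, so the approximation is valid.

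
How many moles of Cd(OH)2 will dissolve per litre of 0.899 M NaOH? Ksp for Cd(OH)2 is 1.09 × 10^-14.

s = 1.35e-14 M

Cd(OH)2(s) <=> Cd^2+(aq) + 2 OH^-(aq)
Ksp = [Cd^2+][OH^-]^2
Let s be the molar solubility in this solution. [Cd^2+] = s, [OH^-] = 0.899 + 2s ≈ 0.899 (since OH^- from NaOH dominates).
Ksp ≈ s × (0.899)^2
s = 1.35 x 10^-14 M
Check: 2s = 2.7 × 10^-14 ≪ 0.899, so the approximation is valid.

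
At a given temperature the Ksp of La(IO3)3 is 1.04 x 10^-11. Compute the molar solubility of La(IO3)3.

s = 7.88 × 10^-4 M

La(IO3)3(s) ⇌ La^3+(aq) + 3 IO3^-(aq)
Ksp = [La^3+][IO3^-]^3
Let s = molar solubility. Then [La^3+] = s and [IO3^-] = 3s.
Substituting: Ksp = s(3s)^3 = 27s^4
s^4 = 1.04 x 10^-11 / 27, so s = 7.88 x 10^-4 M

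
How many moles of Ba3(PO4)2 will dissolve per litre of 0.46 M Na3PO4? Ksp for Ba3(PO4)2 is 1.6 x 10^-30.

6.5 × 10^-11 M

Ba3(PO4)2(s) ⇌ 3 Ba^2+(aq) + 2 PO4^3-(aq)
Ksp = [Ba^2+]^3[PO4^3-]^2
If s mol/L dissolves here, [Ba^2+] = 3s, [PO4^3-] = 0.46 + 2s ≈ 0.46 (since PO4^3- from Na3PO4 dominates).
Ksp ≈ (3s)^3 × (0.46)^2
s = 6.5 × 10^-11 M
Check: 2s = 1.3 × 10^-10 ≪ 0.46, so the approximation is valid.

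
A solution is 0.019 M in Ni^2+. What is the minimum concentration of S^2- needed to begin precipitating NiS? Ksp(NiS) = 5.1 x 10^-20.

NiS(s) ⇌ Ni^2+ + S^2-
Ksp = [Ni^2+][S^2-]
Precipitation begins when Q = Ksp. With [Ni^2+] = 0.019 M:
5.1 x 10^-20 = (0.019) × [S^2-]
[S^2-] = (5.1 x 10^-20 / 1.9 × 10^-2) = 2.7 × 10^-18 M

[S^2-] = 2.7e-18 M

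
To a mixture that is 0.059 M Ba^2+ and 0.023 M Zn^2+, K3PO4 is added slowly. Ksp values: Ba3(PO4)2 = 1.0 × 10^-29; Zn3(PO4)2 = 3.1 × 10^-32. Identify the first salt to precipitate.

Zn3(PO4)2

Precipitation of each salt starts when its ion product equals its Ksp.
For Ba3(PO4)2: 1.0 × 10^-29 = (0.059)^3 × [PO4^3-]^2  ⇒  [PO4^3-] = 2.2 × 10^-13 M.
For Zn3(PO4)2: 3.1 × 10^-32 = (0.023)^3 × [PO4^3-]^2  ⇒  [PO4^3-] = 5.0 × 10^-14 M.
The salt with the lower threshold [PO4^3-] precipitates first: Zn3(PO4)2.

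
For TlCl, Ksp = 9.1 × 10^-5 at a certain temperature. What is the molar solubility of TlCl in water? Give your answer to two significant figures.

s ≈ 9.5 x 10^-3 M

TlCl(s) ⇌ Tl^+ + Cl^-
Ksp = [Tl^+][Cl^-]
For each mole of TlCl that dissolves: [Tl^+] = s, [Cl^-] = s.
Ksp = (s)(s) = s^2
s = (9.1 × 10^-5)^(1/2) = 9.5 × 10^-3 M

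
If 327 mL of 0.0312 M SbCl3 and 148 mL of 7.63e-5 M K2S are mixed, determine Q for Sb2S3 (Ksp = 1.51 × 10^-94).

Q ≈ 6.20 × 10^-18

Total volume = 327 + 148 = 475 mL.
[Sb^3+] = 3.12 × 10^-2 × (327/475) = 2.148 × 10^-2 M
[S^2-] = 7.63 × 10^-5 × (148/475) = 2.377 × 10^-5 M
Sb2S3(s) ⇌ 2 Sb^3+ + 3 S^2-, so Q = [Sb^3+]^2[S^2-]^3
Q = (2.148 × 10^-2)^2(2.377 x 10^-5)^3 = 6.20 x 10^-18
Q > Ksp, so Sb2S3 will precipitate.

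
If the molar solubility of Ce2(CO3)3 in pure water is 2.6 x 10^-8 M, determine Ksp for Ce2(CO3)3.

Ce2(CO3)3(s) <=> 2 Ce^3+ + 3 CO3^2-
For each mole of Ce2(CO3)3 that dissolves: [Ce^3+] = 2s, [CO3^2-] = 3s.
Ksp = [Ce^3+]^2[CO3^2-]^3
Ksp = (2s)^2(3s)^3 = 108s^5
With s = 2.6 × 10^-8: Ksp = 1.3 × 10^-36

Ksp ≈ 1.3 × 10^-36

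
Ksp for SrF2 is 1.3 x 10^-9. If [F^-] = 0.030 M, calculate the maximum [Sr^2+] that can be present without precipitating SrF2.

SrF2(s) ⇌ Sr^2+ + 2 F^-
Ksp = [Sr^2+][F^-]^2
Precipitation begins when Q = Ksp. With [F^-] = 0.030 M:
1.3 x 10^-9 = (0.030)^2 × [Sr^2+]
[Sr^2+] = (1.3 x 10^-9 / 9.00 × 10^-4) = 1.4 x 10^-6 M

[Sr^2+] ≈ 1.4e-6 M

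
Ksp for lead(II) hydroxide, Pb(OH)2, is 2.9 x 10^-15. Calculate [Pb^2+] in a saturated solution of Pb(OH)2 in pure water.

[Pb^2+] = 9.0 × 10^-6 M

Pb(OH)2(s) ⇌ Pb^2+ + 2 OH^-
Ksp = [Pb^2+][OH^-]^2
Let s = molar solubility. Then [Pb^2+] = s and [OH^-] = 2s.
Ksp = s(2s)^2 = 4s^3
s = (2.9 x 10^-15 / 4)^(1/3) = 8.98 × 10^-6 M
[Pb^2+] = s = 9.0 × 10^-6 M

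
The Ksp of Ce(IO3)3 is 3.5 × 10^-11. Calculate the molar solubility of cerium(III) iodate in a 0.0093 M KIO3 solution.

s = 4.4 × 10^-5 M

Ce(IO3)3(s) ⇌ Ce^3+ + 3 IO3^-
Ksp = [Ce^3+][IO3^-]^3
Let s be the molar solubility in this solution. [Ce^3+] = s, [IO3^-] = 0.0093 + 3s ≈ 0.0093 (since IO3^- from KIO3 dominates).
Ksp ≈ s × (0.0093)^3
s = 4.4 × 10^-5 M
Check: 3s = 1.3 × 10^-4 ≪ 0.0093, so the approximation is valid.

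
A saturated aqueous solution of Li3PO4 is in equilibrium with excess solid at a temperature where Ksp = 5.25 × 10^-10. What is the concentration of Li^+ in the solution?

Li3PO4(s) ⇌ 3 Li^+(aq) + PO4^3-(aq)
Ksp = [Li^+]^3[PO4^3-]
For each mole of Li3PO4 that dissolves: [Li^+] = 3s, [PO4^3-] = s.
So Ksp = (3s)^3 × s = 27s^4
s^4 = 5.25 × 10^-10 / 27, so s = 2.100 × 10^-3 M
[Li^+] = 3s = 6.30 × 10^-3 M

[Li^+] = 6.30 x 10^-3 M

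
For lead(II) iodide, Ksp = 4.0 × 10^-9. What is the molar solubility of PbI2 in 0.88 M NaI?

PbI2(s) ⇌ Pb^2+ + 2 I^-
Ksp = [Pb^2+][I^-]^2
Let s = moles of PbI2 that dissolve per litre. [Pb^2+] = s, [I^-] = 0.88 + 2s ≈ 0.88 (Ksp is small, so little additional dissolves).
Ksp ≈ s × (0.88)^2
s = 5.2 x 10^-9 M
Check: 2s = 1.0 × 10^-8 ≪ 0.88, so the approximation is valid.

5.2 × 10^-9 M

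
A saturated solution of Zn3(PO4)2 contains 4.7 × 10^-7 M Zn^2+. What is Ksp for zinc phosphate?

Zn3(PO4)2(s) <=> 3 Zn^2+ + 2 PO4^3-
Stoichiometry gives [PO4^3-] = (2/3)[Zn^2+] = 3.13 × 10^-7 M.
Ksp = [Zn^2+]^3[PO4^3-]^2
Ksp = (4.7 × 10^-7)^3 × (3.13 x 10^-7)^2 = 1.0 × 10^-32

Ksp = 1.0 x 10^-32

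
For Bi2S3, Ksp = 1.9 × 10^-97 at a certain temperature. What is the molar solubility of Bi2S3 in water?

s = 1.8 × 10^-20 M

Bi2S3(s) ⇌ 2 Bi^3+(aq) + 3 S^2-(aq)
Ksp = [Bi^3+]^2[S^2-]^3
Let s = molar solubility. Then [Bi^3+] = 2s and [S^2-] = 3s.
So Ksp = (2s)^2 × (3s)^3 = 108s^5
s^5 = 1.9 × 10^-97 / 108, so s = 1.8 × 10^-20 M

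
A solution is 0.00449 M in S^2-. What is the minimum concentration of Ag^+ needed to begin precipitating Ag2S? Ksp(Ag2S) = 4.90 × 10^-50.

[Ag^+] = 3.30e-24 M

Ag2S(s) <=> 2 Ag^+ + S^2-
Ksp = [Ag^+]^2[S^2-]
Precipitation begins when Q = Ksp. With [S^2-] = 0.00449 M:
4.90 × 10^-50 = (0.00449) × [Ag^+]^2
[Ag^+] = (4.90 × 10^-50 / 4.49 × 10^-3)^(1/2) = 3.30 × 10^-24 M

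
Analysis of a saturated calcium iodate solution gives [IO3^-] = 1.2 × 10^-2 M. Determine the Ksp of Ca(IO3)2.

Ksp = 8.6 × 10^-7

Ca(IO3)2(s) ⇌ Ca^2+ + 2 IO3^-
Stoichiometry gives [Ca^2+] = (1/2)[IO3^-] = 6.00 × 10^-3 M.
Ksp = [Ca^2+][IO3^-]^2
Ksp = 6.00 x 10^-3 × (1.2 × 10^-2)^2 = 8.6 x 10^-7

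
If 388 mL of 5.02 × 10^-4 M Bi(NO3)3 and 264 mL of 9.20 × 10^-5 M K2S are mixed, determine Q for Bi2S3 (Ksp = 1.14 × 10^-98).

Q = 4.61 x 10^-21

Total volume = 388 + 264 = 652 mL.
[Bi^3+] = 5.02 x 10^-4 × (388/652) = 2.987 × 10^-4 M
[S^2-] = 9.20 × 10^-5 × (264/652) = 3.725 x 10^-5 M
Bi2S3(s) ⇌ 2 Bi^3+ + 3 S^2-, so Q = [Bi^3+]^2[S^2-]^3
Q = (2.987 x 10^-4)^2(3.725 x 10^-5)^3 = 4.61 × 10^-21
Q > Ksp, so Bi2S3 will precipitate.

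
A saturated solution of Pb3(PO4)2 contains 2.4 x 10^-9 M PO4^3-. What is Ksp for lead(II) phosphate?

2.7e-43

Pb3(PO4)2(s) ⇌ 3 Pb^2+(aq) + 2 PO4^3-(aq)
Stoichiometry gives [Pb^2+] = (3/2)[PO4^3-] = 3.60 x 10^-9 M.
Ksp = [Pb^2+]^3[PO4^3-]^2
Ksp = (3.60 × 10^-9)^3 × (2.4 × 10^-9)^2 = 2.7 × 10^-43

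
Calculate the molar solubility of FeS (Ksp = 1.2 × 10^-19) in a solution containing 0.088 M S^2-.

FeS(s) ⇌ Fe^2+(aq) + S^2-(aq)
Ksp = [Fe^2+][S^2-]
If s mol/L dissolves here, [Fe^2+] = s, [S^2-] = 0.088 + s ≈ 0.088 (since the S^2- already present dominates).
Ksp ≈ s × 0.088
s = 1.4 × 10^-18 M
Check: s = 1.4 × 10^-18 ≪ 0.088, so the approximation is valid.

1.4e-18 M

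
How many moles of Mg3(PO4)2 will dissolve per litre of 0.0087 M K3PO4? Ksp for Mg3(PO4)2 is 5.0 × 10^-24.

s ≈ 1.3 × 10^-7 M

Mg3(PO4)2(s) <=> 3 Mg^2+(aq) + 2 PO4^3-(aq)
Ksp = [Mg^2+]^3[PO4^3-]^2
Let s be the molar solubility in this solution. [Mg^2+] = 3s, [PO4^3-] = 0.0087 + 2s ≈ 0.0087 (Ksp is small, so little additional dissolves).
Ksp ≈ (3s)^3 × (0.0087)^2
s = 1.3 × 10^-7 M
Check: 2s = 2.7 × 10^-7 ≪ 0.0087, so the approximation is valid.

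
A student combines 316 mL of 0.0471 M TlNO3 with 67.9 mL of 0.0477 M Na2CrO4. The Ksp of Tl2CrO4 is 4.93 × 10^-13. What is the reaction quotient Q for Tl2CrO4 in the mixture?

Total volume = 316 + 67.9 = 383.9 mL.
[Tl^+] = 4.71 × 10^-2 × (316/383.9) = 3.877 × 10^-2 M
[CrO4^2-] = 4.77 × 10^-2 × (67.9/383.9) = 8.437 × 10^-3 M
Tl2CrO4(s) <=> 2 Tl^+(aq) + CrO4^2-(aq), so Q = [Tl^+]^2[CrO4^2-]
Q = (3.877 × 10^-2)^2(8.437 × 10^-3) = 1.27 × 10^-5
Q > Ksp, so Tl2CrO4 will precipitate.

Q ≈ 1.27 × 10^-5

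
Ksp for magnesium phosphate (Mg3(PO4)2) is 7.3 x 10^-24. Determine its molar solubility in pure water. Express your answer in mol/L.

Mg3(PO4)2(s) <=> 3 Mg^2+(aq) + 2 PO4^3-(aq)
Ksp = [Mg^2+]^3[PO4^3-]^2
With molar solubility s: [Mg^2+] = 3s, [PO4^3-] = 2s.
Substituting: Ksp = (3s)^3(2s)^2 = 108s^5
Solving, s = (7.3 x 10^-24/108)^(1/5) = 9.2 × 10^-6 M

s = 9.2 x 10^-6 M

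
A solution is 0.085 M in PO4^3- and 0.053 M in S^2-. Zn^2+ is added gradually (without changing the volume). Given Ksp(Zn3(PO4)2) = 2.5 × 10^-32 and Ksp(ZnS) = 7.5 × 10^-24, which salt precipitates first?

ZnS

Each salt begins to precipitate when Q = Ksp, i.e. when [Zn^2+] reaches its threshold.
For Zn3(PO4)2: 2.5 × 10^-32 = (0.085)^2 × [Zn^2+]^3  ⇒  [Zn^2+] = 1.5 × 10^-10 M.
For ZnS: 7.5 × 10^-24 = 0.053 × [Zn^2+]  ⇒  [Zn^2+] = 1.4 × 10^-22 M.
The salt with the lower threshold [Zn^2+] precipitates first: ZnS.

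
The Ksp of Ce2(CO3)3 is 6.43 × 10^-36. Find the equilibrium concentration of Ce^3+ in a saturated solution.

7.18 × 10^-8 M

Ce2(CO3)3(s) <=> 2 Ce^3+ + 3 CO3^2-
Ksp = [Ce^3+]^2[CO3^2-]^3
With molar solubility s: [Ce^3+] = 2s, [CO3^2-] = 3s.
Substituting: Ksp = (2s)^2(3s)^3 = 108s^5
s^5 = 6.43 × 10^-36 / 108, so s = 3.589 × 10^-8 M
[Ce^3+] = 2s = 7.18 × 10^-8 M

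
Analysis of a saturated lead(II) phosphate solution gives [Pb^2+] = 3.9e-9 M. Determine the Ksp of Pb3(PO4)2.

Pb3(PO4)2(s) <=> 3 Pb^2+ + 2 PO4^3-
Stoichiometry gives [PO4^3-] = (2/3)[Pb^2+] = 2.60 × 10^-9 M.
Ksp = [Pb^2+]^3[PO4^3-]^2
Ksp = (3.9 x 10^-9)^3 × (2.60 x 10^-9)^2 = 4.0 x 10^-43

Ksp = 4.0 x 10^-43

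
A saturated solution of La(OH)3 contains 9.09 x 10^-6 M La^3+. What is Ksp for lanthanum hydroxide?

Ksp = 1.84 × 10^-19

La(OH)3(s) ⇌ La^3+(aq) + 3 OH^-(aq)
Stoichiometry gives [OH^-] = (3/1)[La^3+] = 2.727 × 10^-5 M.
Ksp = [La^3+][OH^-]^3
Ksp = 9.09 × 10^-6 × (2.727 × 10^-5)^3 = 1.84 x 10^-19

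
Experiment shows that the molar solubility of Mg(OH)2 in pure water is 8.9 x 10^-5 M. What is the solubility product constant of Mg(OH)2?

Mg(OH)2(s) ⇌ Mg^2+(aq) + 2 OH^-(aq)
If s mol/L of Mg(OH)2 dissolves, [Mg^2+] = s and [OH^-] = 2s.
Ksp = [Mg^2+][OH^-]^2
Ksp = s(2s)^2 = 4s^3
With s = 8.9 × 10^-5: Ksp = 2.8 × 10^-12

Ksp ≈ 2.8e-12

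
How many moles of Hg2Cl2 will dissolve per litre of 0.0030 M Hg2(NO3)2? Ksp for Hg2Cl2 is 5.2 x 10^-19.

s = 6.6 × 10^-9 M

Hg2Cl2(s) ⇌ Hg2^2+(aq) + 2 Cl^-(aq)
Ksp = [Hg2^2+][Cl^-]^2
Let s be the molar solubility in this solution. [Hg2^2+] = 0.0030 + s ≈ 0.0030, [Cl^-] = 2s (since Hg2^2+ from Hg2(NO3)2 dominates).
Ksp ≈ 0.0030 × (2s)^2
s = 6.6 × 10^-9 M
Check: s = 6.6 × 10^-9 ≪ 0.0030, so the approximation is valid.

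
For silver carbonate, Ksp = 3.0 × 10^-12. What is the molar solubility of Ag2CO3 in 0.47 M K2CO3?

Ag2CO3(s) ⇌ 2 Ag^+ + CO3^2-
Ksp = [Ag^+]^2[CO3^2-]
Let s be the molar solubility in this solution. [Ag^+] = 2s, [CO3^2-] = 0.47 + s ≈ 0.47 (Ksp is small, so little additional dissolves).
Ksp ≈ (2s)^2 × 0.47
s = 1.3 × 10^-6 M
Check: s = 1.3 x 10^-6 ≪ 0.47, so the approximation is valid.

s = 1.3 x 10^-6 M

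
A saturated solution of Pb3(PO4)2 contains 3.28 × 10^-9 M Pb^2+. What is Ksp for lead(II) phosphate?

Ksp ≈ 1.69e-43

Pb3(PO4)2(s) ⇌ 3 Pb^2+(aq) + 2 PO4^3-(aq)
Stoichiometry gives [PO4^3-] = (2/3)[Pb^2+] = 2.187 × 10^-9 M.
Ksp = [Pb^2+]^3[PO4^3-]^2
Ksp = (3.28 × 10^-9)^3 × (2.187 × 10^-9)^2 = 1.69 × 10^-43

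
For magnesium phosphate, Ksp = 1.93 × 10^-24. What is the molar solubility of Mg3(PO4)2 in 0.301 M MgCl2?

Mg3(PO4)2(s) ⇌ 3 Mg^2+(aq) + 2 PO4^3-(aq)
Ksp = [Mg^2+]^3[PO4^3-]^2
Let s = moles of Mg3(PO4)2 that dissolve per litre. [Mg^2+] = 0.301 + 3s ≈ 0.301, [PO4^3-] = 2s (since Mg^2+ from MgCl2 dominates).
Ksp ≈ (0.301)^3 × (2s)^2
s = 4.21 x 10^-12 M
Check: 3s = 1.3 × 10^-11 ≪ 0.301, so the approximation is valid.

4.21 × 10^-12 M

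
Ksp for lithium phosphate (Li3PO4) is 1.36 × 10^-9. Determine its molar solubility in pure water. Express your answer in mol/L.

s = 2.66 × 10^-3 M

Li3PO4(s) ⇌ 3 Li^+ + PO4^3-
Ksp = [Li^+]^3[PO4^3-]
Let s = molar solubility. Then [Li^+] = 3s and [PO4^3-] = s.
Substituting: Ksp = (3s)^3s = 27s^4
s = (1.36 × 10^-9 / 27)^(1/4) = 2.66 × 10^-3 M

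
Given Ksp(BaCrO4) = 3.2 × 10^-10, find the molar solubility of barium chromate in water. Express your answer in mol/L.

BaCrO4(s) ⇌ Ba^2+ + CrO4^2-
Ksp = [Ba^2+][CrO4^2-]
For each mole of BaCrO4 that dissolves: [Ba^2+] = s, [CrO4^2-] = s.
Ksp = s^2
s = (3.2 × 10^-10)^(1/2) = 1.8 × 10^-5 M

1.8e-5 M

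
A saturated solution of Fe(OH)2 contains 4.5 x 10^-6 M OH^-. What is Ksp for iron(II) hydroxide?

Fe(OH)2(s) ⇌ Fe^2+ + 2 OH^-
Stoichiometry gives [Fe^2+] = (1/2)[OH^-] = 2.25 x 10^-6 M.
Ksp = [Fe^2+][OH^-]^2
Ksp = 2.25 × 10^-6 × (4.5 × 10^-6)^2 = 4.6 x 10^-17

4.6 × 10^-17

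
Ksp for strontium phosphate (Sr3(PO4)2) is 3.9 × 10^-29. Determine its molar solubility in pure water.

Sr3(PO4)2(s) ⇌ 3 Sr^2+ + 2 PO4^3-
Ksp = [Sr^2+]^3[PO4^3-]^2
With molar solubility s: [Sr^2+] = 3s, [PO4^3-] = 2s.
So Ksp = (3s)^3 × (2s)^2 = 108s^5
s = (3.9 × 10^-29 / 108)^(1/5) = 8.2 × 10^-7 M

s ≈ 8.2 x 10^-7 M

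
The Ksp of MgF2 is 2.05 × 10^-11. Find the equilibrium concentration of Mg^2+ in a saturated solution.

MgF2(s) ⇌ Mg^2+(aq) + 2 F^-(aq)
Ksp = [Mg^2+][F^-]^2
Let s = molar solubility. Then [Mg^2+] = s and [F^-] = 2s.
So Ksp = s × (2s)^2 = 4s^3
s^3 = 2.05 × 10^-11 / 4, so s = 1.724 × 10^-4 M
[Mg^2+] = s = 1.72 x 10^-4 M

[Mg^2+] ≈ 1.72e-4 M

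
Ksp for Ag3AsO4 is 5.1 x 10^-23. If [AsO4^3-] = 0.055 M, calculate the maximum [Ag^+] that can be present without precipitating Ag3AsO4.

[Ag^+] ≈ 9.8 x 10^-8 M

Ag3AsO4(s) ⇌ 3 Ag^+(aq) + AsO4^3-(aq)
Ksp = [Ag^+]^3[AsO4^3-]
Precipitation begins when Q = Ksp. With [AsO4^3-] = 0.055 M:
5.1 x 10^-23 = (0.055) × [Ag^+]^3
[Ag^+] = (5.1 x 10^-23 / 5.5 x 10^-2)^(1/3) = 9.8 x 10^-8 M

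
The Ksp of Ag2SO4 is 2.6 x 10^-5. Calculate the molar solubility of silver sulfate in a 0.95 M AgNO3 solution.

2.9 × 10^-5 M

Ag2SO4(s) ⇌ 2 Ag^+(aq) + SO4^2-(aq)
Ksp = [Ag^+]^2[SO4^2-]
Let s be the molar solubility in this solution. [Ag^+] = 0.95 + 2s ≈ 0.95, [SO4^2-] = s (since Ag^+ from AgNO3 dominates).
Ksp ≈ (0.95)^2 × s
s = 2.9 × 10^-5 M
Check: 2s = 5.8 x 10^-5 ≪ 0.95, so the approximation is valid.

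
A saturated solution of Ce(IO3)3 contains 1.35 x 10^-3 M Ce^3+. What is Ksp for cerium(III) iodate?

Ksp = 8.97 × 10^-11

Ce(IO3)3(s) ⇌ Ce^3+(aq) + 3 IO3^-(aq)
Stoichiometry gives [IO3^-] = (3/1)[Ce^3+] = 4.050 × 10^-3 M.
Ksp = [Ce^3+][IO3^-]^3
Ksp = 1.35 × 10^-3 × (4.050 x 10^-3)^3 = 8.97 x 10^-11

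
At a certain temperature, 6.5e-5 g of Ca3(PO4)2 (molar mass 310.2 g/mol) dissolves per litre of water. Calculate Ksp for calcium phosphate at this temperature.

Ksp ≈ 4.4 × 10^-32

Molar solubility s = (6.5 x 10^-5 g/L) / (310.2 g/mol) = 2.10 x 10^-7 M.
Ca3(PO4)2(s) ⇌ 3 Ca^2+ + 2 PO4^3-
With molar solubility s: [Ca^2+] = 3s, [PO4^3-] = 2s.
Ksp = [Ca^2+]^3[PO4^3-]^2
Substituting: Ksp = (3s)^3(2s)^2 = 108s^5
Ksp = 108 × (2.10 x 10^-7)^5 = 4.4 x 10^-32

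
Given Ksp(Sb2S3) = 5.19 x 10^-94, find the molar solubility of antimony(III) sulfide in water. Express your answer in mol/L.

s = 8.64 × 10^-20 M

Sb2S3(s) <=> 2 Sb^3+ + 3 S^2-
Ksp = [Sb^3+]^2[S^2-]^3
For each mole of Sb2S3 that dissolves: [Sb^3+] = 2s, [S^2-] = 3s.
So Ksp = (2s)^2 × (3s)^3 = 108s^5
s = (5.19 x 10^-94 / 108)^(1/5) = 8.64 × 10^-20 M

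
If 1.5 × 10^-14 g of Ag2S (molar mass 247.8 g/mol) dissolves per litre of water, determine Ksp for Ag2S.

8.9 × 10^-49

Molar solubility s = (1.5 × 10^-14 g/L) / (247.8 g/mol) = 6.05 × 10^-17 M.
Ag2S(s) ⇌ 2 Ag^+(aq) + S^2-(aq)
With molar solubility s: [Ag^+] = 2s, [S^2-] = s.
Ksp = [Ag^+]^2[S^2-]
Substituting: Ksp = (2s)^2s = 4s^3
Ksp = 4 × (6.05 × 10^-17)^3 = 8.9 x 10^-49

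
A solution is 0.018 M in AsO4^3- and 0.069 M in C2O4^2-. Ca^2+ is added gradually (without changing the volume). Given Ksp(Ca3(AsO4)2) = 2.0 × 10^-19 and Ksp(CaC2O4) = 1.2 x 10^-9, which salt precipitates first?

CaC2O4

Precipitation of each salt starts when its ion product equals its Ksp.
For Ca3(AsO4)2: 2.0 × 10^-19 = (0.018)^2 × [Ca^2+]^3  ⇒  [Ca^2+] = 8.5 × 10^-6 M.
For CaC2O4: 1.2 x 10^-9 = 0.069 × [Ca^2+]  ⇒  [Ca^2+] = 1.7 × 10^-8 M.
The salt with the lower threshold [Ca^2+] precipitates first: CaC2O4.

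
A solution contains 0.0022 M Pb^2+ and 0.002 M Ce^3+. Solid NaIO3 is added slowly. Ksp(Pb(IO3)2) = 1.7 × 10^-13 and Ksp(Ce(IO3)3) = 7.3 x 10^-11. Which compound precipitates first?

Each salt begins to precipitate when Q = Ksp, i.e. when [IO3^-] reaches its threshold.
For Pb(IO3)2: 1.7 × 10^-13 = 0.0022 × [IO3^-]^2  ⇒  [IO3^-] = 8.8 × 10^-6 M.
For Ce(IO3)3: 7.3 x 10^-11 = 0.002 × [IO3^-]^3  ⇒  [IO3^-] = 3.3 × 10^-3 M.
The salt with the lower threshold [IO3^-] precipitates first: Pb(IO3)2.

Pb(IO3)2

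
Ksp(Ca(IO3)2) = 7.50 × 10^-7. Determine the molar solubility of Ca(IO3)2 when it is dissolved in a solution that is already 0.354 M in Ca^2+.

7.28 x 10^-4 M

Ca(IO3)2(s) ⇌ Ca^2+ + 2 IO3^-
Ksp = [Ca^2+][IO3^-]^2
Let s = moles of Ca(IO3)2 that dissolve per litre. [Ca^2+] = 0.354 + s ≈ 0.354, [IO3^-] = 2s (Ksp is small, so little additional dissolves).
Ksp ≈ 0.354 × (2s)^2
s = 7.28 x 10^-4 M
Check: s = 7.3 x 10^-4 ≪ 0.354, so the approximation is valid.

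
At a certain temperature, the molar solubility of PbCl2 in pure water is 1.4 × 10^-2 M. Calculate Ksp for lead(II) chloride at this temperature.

PbCl2(s) <=> Pb^2+(aq) + 2 Cl^-(aq)
For each mole of PbCl2 that dissolves: [Pb^2+] = s, [Cl^-] = 2s.
Ksp = [Pb^2+][Cl^-]^2
Substituting: Ksp = s(2s)^2 = 4s^3
Ksp = 4 × (1.4 × 10^-2)^3 = 1.1 x 10^-5

1.1 x 10^-5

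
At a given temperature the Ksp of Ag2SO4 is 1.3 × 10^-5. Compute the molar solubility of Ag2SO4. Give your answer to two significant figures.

Ag2SO4(s) ⇌ 2 Ag^+(aq) + SO4^2-(aq)
Ksp = [Ag^+]^2[SO4^2-]
Let s = molar solubility. Then [Ag^+] = 2s and [SO4^2-] = s.
So Ksp = (2s)^2 × s = 4s^3
s = (1.3 × 10^-5 / 4)^(1/3) = 1.5 x 10^-2 M

1.5 × 10^-2 M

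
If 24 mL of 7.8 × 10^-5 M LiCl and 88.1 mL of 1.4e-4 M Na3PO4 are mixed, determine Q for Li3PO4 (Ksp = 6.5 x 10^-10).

Total volume = 24 + 88.1 = 112.1 mL.
[Li^+] = 7.8 × 10^-5 × (24/112.1) = 1.67 × 10^-5 M
[PO4^3-] = 1.4 × 10^-4 × (88.1/112.1) = 1.10 × 10^-4 M
Li3PO4(s) ⇌ 3 Li^+ + PO4^3-, so Q = [Li^+]^3[PO4^3-]
Q = (1.67 x 10^-5)^3(1.10 × 10^-4) = 5.1 × 10^-19
Q < Ksp, so no precipitate of Li3PO4 forms.

Q = 5.1 × 10^-19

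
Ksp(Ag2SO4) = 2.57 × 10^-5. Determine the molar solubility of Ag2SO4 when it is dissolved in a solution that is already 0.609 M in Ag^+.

Ag2SO4(s) ⇌ 2 Ag^+ + SO4^2-
Ksp = [Ag^+]^2[SO4^2-]
Let s be the molar solubility in this solution. [Ag^+] = 0.609 + 2s ≈ 0.609, [SO4^2-] = s (since the Ag^+ already present dominates).
Ksp ≈ (0.609)^2 × s
s = 6.93 x 10^-5 M
Check: 2s = 1.4 x 10^-4 ≪ 0.609, so the approximation is valid.

s ≈ 6.93 × 10^-5 M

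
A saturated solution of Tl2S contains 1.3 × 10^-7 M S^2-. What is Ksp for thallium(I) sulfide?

Tl2S(s) ⇌ 2 Tl^+(aq) + S^2-(aq)
Stoichiometry gives [Tl^+] = (2/1)[S^2-] = 2.60 × 10^-7 M.
Ksp = [Tl^+]^2[S^2-]
Ksp = (2.60 x 10^-7)^2 × 1.3 × 10^-7 = 8.8 x 10^-21

Ksp ≈ 8.8 × 10^-21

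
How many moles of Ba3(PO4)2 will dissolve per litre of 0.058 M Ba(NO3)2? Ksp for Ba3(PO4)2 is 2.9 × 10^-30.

Ba3(PO4)2(s) ⇌ 3 Ba^2+ + 2 PO4^3-
Ksp = [Ba^2+]^3[PO4^3-]^2
Let s be the molar solubility in this solution. [Ba^2+] = 0.058 + 3s ≈ 0.058, [PO4^3-] = 2s (common-ion effect: Ba^2+ is already 0.058 M).
Ksp ≈ (0.058)^3 × (2s)^2
s = 6.1 × 10^-14 M
Check: 3s = 1.8 × 10^-13 ≪ 0.058, so the approximation is valid.

s ≈ 6.1e-14 M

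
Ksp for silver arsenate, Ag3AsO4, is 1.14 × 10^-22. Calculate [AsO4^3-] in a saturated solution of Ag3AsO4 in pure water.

[AsO4^3-] = 1.43 × 10^-6 M

Ag3AsO4(s) ⇌ 3 Ag^+(aq) + AsO4^3-(aq)
Ksp = [Ag^+]^3[AsO4^3-]
If s mol/L of Ag3AsO4 dissolves, [Ag^+] = 3s and [AsO4^3-] = s.
Ksp = (3s)^3s = 27s^4
s^4 = 1.14 × 10^-22 / 27, so s = 1.433 × 10^-6 M
[AsO4^3-] = s = 1.43 × 10^-6 M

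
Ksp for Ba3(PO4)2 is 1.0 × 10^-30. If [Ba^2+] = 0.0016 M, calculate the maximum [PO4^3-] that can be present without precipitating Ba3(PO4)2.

Ba3(PO4)2(s) <=> 3 Ba^2+ + 2 PO4^3-
Ksp = [Ba^2+]^3[PO4^3-]^2
Precipitation begins when Q = Ksp. With [Ba^2+] = 0.0016 M:
1.0 × 10^-30 = (0.0016)^3 × [PO4^3-]^2
[PO4^3-] = (1.0 × 10^-30 / 4.10 x 10^-9)^(1/2) = 1.6 × 10^-11 M

1.6e-11 M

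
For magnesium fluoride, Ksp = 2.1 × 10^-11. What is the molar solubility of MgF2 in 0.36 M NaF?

MgF2(s) <=> Mg^2+ + 2 F^-
Ksp = [Mg^2+][F^-]^2
If s mol/L dissolves here, [Mg^2+] = s, [F^-] = 0.36 + 2s ≈ 0.36 (Ksp is small, so little additional dissolves).
Ksp ≈ s × (0.36)^2
s = 1.6 × 10^-10 M
Check: 2s = 3.2 x 10^-10 ≪ 0.36, so the approximation is valid.

1.6 × 10^-10 M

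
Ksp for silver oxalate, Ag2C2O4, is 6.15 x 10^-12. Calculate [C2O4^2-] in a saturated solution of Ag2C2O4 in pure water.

Ag2C2O4(s) ⇌ 2 Ag^+(aq) + C2O4^2-(aq)
Ksp = [Ag^+]^2[C2O4^2-]
For each mole of Ag2C2O4 that dissolves: [Ag^+] = 2s, [C2O4^2-] = s.
So Ksp = (2s)^2 × s = 4s^3
s = (6.15 x 10^-12 / 4)^(1/3) = 1.154 × 10^-4 M
[C2O4^2-] = s = 1.15 x 10^-4 M

[C2O4^2-] = 1.15 × 10^-4 M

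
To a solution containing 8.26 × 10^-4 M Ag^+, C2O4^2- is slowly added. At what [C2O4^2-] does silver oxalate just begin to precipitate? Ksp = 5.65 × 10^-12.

Ag2C2O4(s) <=> 2 Ag^+ + C2O4^2-
Ksp = [Ag^+]^2[C2O4^2-]
Precipitation begins when Q = Ksp. With [Ag^+] = 8.26 × 10^-4 M:
5.65 × 10^-12 = (8.26 × 10^-4)^2 × [C2O4^2-]
[C2O4^2-] = (5.65 × 10^-12 / 6.823 x 10^-7) = 8.28 x 10^-6 M

8.28e-6 M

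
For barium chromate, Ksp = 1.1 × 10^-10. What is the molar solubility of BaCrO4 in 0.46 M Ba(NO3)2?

BaCrO4(s) <=> Ba^2+ + CrO4^2-
Ksp = [Ba^2+][CrO4^2-]
If s mol/L dissolves here, [Ba^2+] = 0.46 + s ≈ 0.46, [CrO4^2-] = s (since Ba^2+ from Ba(NO3)2 dominates).
Ksp ≈ 0.46 × s
s = 2.4 × 10^-10 M
Check: s = 2.4 x 10^-10 ≪ 0.46, so the approximation is valid.

2.4 × 10^-10 M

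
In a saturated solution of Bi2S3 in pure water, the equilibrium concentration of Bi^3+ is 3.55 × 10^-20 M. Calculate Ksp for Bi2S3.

Bi2S3(s) ⇌ 2 Bi^3+ + 3 S^2-
Stoichiometry gives [S^2-] = (3/2)[Bi^3+] = 5.325 × 10^-20 M.
Ksp = [Bi^3+]^2[S^2-]^3
Ksp = (3.55 × 10^-20)^2 × (5.325 × 10^-20)^3 = 1.90 x 10^-97

Ksp = 1.90 × 10^-97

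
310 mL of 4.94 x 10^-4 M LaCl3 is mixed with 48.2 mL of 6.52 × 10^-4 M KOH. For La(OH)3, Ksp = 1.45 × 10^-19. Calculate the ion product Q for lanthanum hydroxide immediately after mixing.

Total volume = 310 + 48.2 = 358.2 mL.
[La^3+] = 4.94 × 10^-4 × (310/358.2) = 4.275 x 10^-4 M
[OH^-] = 6.52 × 10^-4 × (48.2/358.2) = 8.773 × 10^-5 M
La(OH)3(s) ⇌ La^3+(aq) + 3 OH^-(aq), so Q = [La^3+][OH^-]^3
Q = (4.275 x 10^-4)(8.773 × 10^-5)^3 = 2.89 x 10^-16
Q > Ksp, so La(OH)3 will precipitate.

Q ≈ 2.89 × 10^-16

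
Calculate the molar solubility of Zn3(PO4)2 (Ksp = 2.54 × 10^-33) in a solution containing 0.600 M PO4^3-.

s ≈ 6.39e-12 M

Zn3(PO4)2(s) <=> 3 Zn^2+ + 2 PO4^3-
Ksp = [Zn^2+]^3[PO4^3-]^2
If s mol/L dissolves here, [Zn^2+] = 3s, [PO4^3-] = 0.600 + 2s ≈ 0.600 (since the PO4^3- already present dominates).
Ksp ≈ (3s)^3 × (0.600)^2
s = 6.39 × 10^-12 M
Check: 2s = 1.3 x 10^-11 ≪ 0.600, so the approximation is valid.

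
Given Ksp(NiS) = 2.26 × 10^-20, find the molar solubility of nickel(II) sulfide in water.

NiS(s) ⇌ Ni^2+(aq) + S^2-(aq)
Ksp = [Ni^2+][S^2-]
For each mole of NiS that dissolves: [Ni^2+] = s, [S^2-] = s.
Ksp = (s)(s) = s^2
s = (2.26 × 10^-20)^(1/2) = 1.50 × 10^-10 M

s = 1.50 x 10^-10 M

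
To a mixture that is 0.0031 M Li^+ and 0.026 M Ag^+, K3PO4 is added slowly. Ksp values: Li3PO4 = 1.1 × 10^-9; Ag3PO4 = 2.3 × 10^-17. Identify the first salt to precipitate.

Ag3PO4

Precipitation of each salt starts when its ion product equals its Ksp.
For Li3PO4: 1.1 × 10^-9 = (0.0031)^3 × [PO4^3-]  ⇒  [PO4^3-] = 3.7 x 10^-2 M.
For Ag3PO4: 2.3 × 10^-17 = (0.026)^3 × [PO4^3-]  ⇒  [PO4^3-] = 1.3 × 10^-12 M.
The salt with the lower threshold [PO4^3-] precipitates first: Ag3PO4.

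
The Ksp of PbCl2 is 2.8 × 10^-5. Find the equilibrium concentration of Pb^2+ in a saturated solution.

1.9e-2 M

PbCl2(s) <=> Pb^2+ + 2 Cl^-
Ksp = [Pb^2+][Cl^-]^2
With molar solubility s: [Pb^2+] = s, [Cl^-] = 2s.
Substituting: Ksp = s(2s)^2 = 4s^3
s = (2.8 × 10^-5 / 4)^(1/3) = 1.91 × 10^-2 M
[Pb^2+] = s = 1.9 × 10^-2 M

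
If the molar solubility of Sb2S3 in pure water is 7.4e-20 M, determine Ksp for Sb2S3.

Sb2S3(s) ⇌ 2 Sb^3+ + 3 S^2-
Let s = molar solubility. Then [Sb^3+] = 2s and [S^2-] = 3s.
Ksp = [Sb^3+]^2[S^2-]^3
So Ksp = (2s)^2 × (3s)^3 = 108s^5
With s = 7.4 x 10^-20: Ksp = 2.4 × 10^-94

Ksp = 2.4 × 10^-94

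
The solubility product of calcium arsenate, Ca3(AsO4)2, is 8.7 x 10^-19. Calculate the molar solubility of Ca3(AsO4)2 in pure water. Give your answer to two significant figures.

Ca3(AsO4)2(s) ⇌ 3 Ca^2+ + 2 AsO4^3-
Ksp = [Ca^2+]^3[AsO4^3-]^2
If s mol/L of Ca3(AsO4)2 dissolves, [Ca^2+] = 3s and [AsO4^3-] = 2s.
So Ksp = (3s)^3 × (2s)^2 = 108s^5
s^5 = 8.7 x 10^-19 / 108, so s = 9.6 × 10^-5 M

9.6e-5 M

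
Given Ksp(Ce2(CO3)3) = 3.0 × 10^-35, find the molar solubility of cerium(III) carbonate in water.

Ce2(CO3)3(s) <=> 2 Ce^3+ + 3 CO3^2-
Ksp = [Ce^3+]^2[CO3^2-]^3
If s mol/L of Ce2(CO3)3 dissolves, [Ce^3+] = 2s and [CO3^2-] = 3s.
So Ksp = (2s)^2 × (3s)^3 = 108s^5
s^5 = 3.0 × 10^-35 / 108, so s = 4.9 x 10^-8 M

4.9e-8 M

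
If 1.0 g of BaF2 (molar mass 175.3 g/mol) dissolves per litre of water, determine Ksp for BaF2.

Molar solubility s = (1.0 g/L) / (175.3 g/mol) = 5.70 × 10^-3 M.
BaF2(s) ⇌ Ba^2+(aq) + 2 F^-(aq)
For each mole of BaF2 that dissolves: [Ba^2+] = s, [F^-] = 2s.
Ksp = [Ba^2+][F^-]^2
So Ksp = s × (2s)^2 = 4s^3
Ksp = 4 × (5.70 × 10^-3)^3 = 7.4 × 10^-7

Ksp ≈ 7.4e-7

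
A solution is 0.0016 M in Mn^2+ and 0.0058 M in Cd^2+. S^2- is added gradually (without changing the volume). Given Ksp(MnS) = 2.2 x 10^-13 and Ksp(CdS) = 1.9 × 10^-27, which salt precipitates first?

Each salt begins to precipitate when Q = Ksp, i.e. when [S^2-] reaches its threshold.
For MnS: 2.2 x 10^-13 = 0.0016 × [S^2-]  ⇒  [S^2-] = 1.4 × 10^-10 M.
For CdS: 1.9 × 10^-27 = 0.0058 × [S^2-]  ⇒  [S^2-] = 3.3 x 10^-25 M.
The salt with the lower threshold [S^2-] precipitates first: CdS.

CdS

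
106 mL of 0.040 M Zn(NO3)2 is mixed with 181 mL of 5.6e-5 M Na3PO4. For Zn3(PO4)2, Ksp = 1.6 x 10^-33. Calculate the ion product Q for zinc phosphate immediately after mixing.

Q = 4.0 x 10^-15

Total volume = 106 + 181 = 287 mL.
[Zn^2+] = 4.0 × 10^-2 × (106/287) = 1.48 × 10^-2 M
[PO4^3-] = 5.6 × 10^-5 × (181/287) = 3.53 x 10^-5 M
Zn3(PO4)2(s) ⇌ 3 Zn^2+(aq) + 2 PO4^3-(aq), so Q = [Zn^2+]^3[PO4^3-]^2
Q = (1.48 x 10^-2)^3(3.53 × 10^-5)^2 = 4.0 × 10^-15
Q > Ksp, so Zn3(PO4)2 will precipitate.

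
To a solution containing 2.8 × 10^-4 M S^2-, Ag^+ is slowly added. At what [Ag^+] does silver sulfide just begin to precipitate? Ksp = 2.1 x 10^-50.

[Ag^+] = 8.7e-24 M

Ag2S(s) ⇌ 2 Ag^+ + S^2-
Ksp = [Ag^+]^2[S^2-]
Precipitation begins when Q = Ksp. With [S^2-] = 2.8 × 10^-4 M:
2.1 x 10^-50 = (2.8 × 10^-4) × [Ag^+]^2
[Ag^+] = (2.1 x 10^-50 / 2.8 × 10^-4)^(1/2) = 8.7 x 10^-24 M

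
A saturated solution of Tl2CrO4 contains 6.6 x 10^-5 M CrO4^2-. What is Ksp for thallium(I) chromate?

Tl2CrO4(s) ⇌ 2 Tl^+(aq) + CrO4^2-(aq)
Stoichiometry gives [Tl^+] = (2/1)[CrO4^2-] = 1.32 × 10^-4 M.
Ksp = [Tl^+]^2[CrO4^2-]
Ksp = (1.32 × 10^-4)^2 × 6.6 × 10^-5 = 1.1 x 10^-12

Ksp = 1.1 × 10^-12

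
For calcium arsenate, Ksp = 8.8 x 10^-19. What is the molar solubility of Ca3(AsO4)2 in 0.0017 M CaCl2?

s = 6.7e-6 M

Ca3(AsO4)2(s) ⇌ 3 Ca^2+ + 2 AsO4^3-
Ksp = [Ca^2+]^3[AsO4^3-]^2
Let s be the molar solubility in this solution. [Ca^2+] = 0.0017 + 3s ≈ 0.0017, [AsO4^3-] = 2s (common-ion effect: Ca^2+ is already 0.0017 M).
Ksp ≈ (0.0017)^3 × (2s)^2
s = 6.7 x 10^-6 M
Check: 3s = 2.0 × 10^-5 ≪ 0.0017, so the approximation is valid.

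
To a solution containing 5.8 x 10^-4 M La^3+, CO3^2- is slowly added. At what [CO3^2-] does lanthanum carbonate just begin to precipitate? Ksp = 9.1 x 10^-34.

La2(CO3)3(s) ⇌ 2 La^3+(aq) + 3 CO3^2-(aq)
Ksp = [La^3+]^2[CO3^2-]^3
Precipitation begins when Q = Ksp. With [La^3+] = 5.8 x 10^-4 M:
9.1 x 10^-34 = (5.8 x 10^-4)^2 × [CO3^2-]^3
[CO3^2-] = (9.1 x 10^-34 / 3.36 x 10^-7)^(1/3) = 1.4 × 10^-9 M

1.4e-9 M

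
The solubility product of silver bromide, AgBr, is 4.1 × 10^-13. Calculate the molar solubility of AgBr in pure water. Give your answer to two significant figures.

s ≈ 6.4 × 10^-7 M

AgBr(s) <=> Ag^+ + Br^-
Ksp = [Ag^+][Br^-]
For each mole of AgBr that dissolves: [Ag^+] = s, [Br^-] = s.
Ksp = s^2
s = (4.1 × 10^-13)^(1/2) = 6.4 × 10^-7 M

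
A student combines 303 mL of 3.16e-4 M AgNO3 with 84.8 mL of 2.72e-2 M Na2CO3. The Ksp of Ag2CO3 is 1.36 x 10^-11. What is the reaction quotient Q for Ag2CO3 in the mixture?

Total volume = 303 + 84.8 = 387.8 mL.
[Ag^+] = 3.16 × 10^-4 × (303/387.8) = 2.469 × 10^-4 M
[CO3^2-] = 2.72 x 10^-2 × (84.8/387.8) = 5.948 x 10^-3 M
Ag2CO3(s) <=> 2 Ag^+ + CO3^2-, so Q = [Ag^+]^2[CO3^2-]
Q = (2.469 x 10^-4)^2(5.948 x 10^-3) = 3.63 x 10^-10
Q > Ksp, so Ag2CO3 will precipitate.

3.63e-10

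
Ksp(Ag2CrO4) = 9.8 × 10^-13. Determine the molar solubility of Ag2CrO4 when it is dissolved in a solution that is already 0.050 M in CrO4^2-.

s = 2.2e-6 M

Ag2CrO4(s) ⇌ 2 Ag^+ + CrO4^2-
Ksp = [Ag^+]^2[CrO4^2-]
Let s = moles of Ag2CrO4 that dissolve per litre. [Ag^+] = 2s, [CrO4^2-] = 0.050 + s ≈ 0.050 (Ksp is small, so little additional dissolves).
Ksp ≈ (2s)^2 × 0.050
s = 2.2 × 10^-6 M
Check: s = 2.2 × 10^-6 ≪ 0.050, so the approximation is valid.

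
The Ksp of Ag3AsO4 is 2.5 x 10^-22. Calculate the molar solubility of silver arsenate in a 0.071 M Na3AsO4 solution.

Ag3AsO4(s) <=> 3 Ag^+ + AsO4^3-
Ksp = [Ag^+]^3[AsO4^3-]
Let s be the molar solubility in this solution. [Ag^+] = 3s, [AsO4^3-] = 0.071 + s ≈ 0.071 (common-ion effect: AsO4^3- is already 0.071 M).
Ksp ≈ (3s)^3 × 0.071
s = 5.1 x 10^-8 M
Check: s = 5.1 × 10^-8 ≪ 0.071, so the approximation is valid.

s = 5.1e-8 M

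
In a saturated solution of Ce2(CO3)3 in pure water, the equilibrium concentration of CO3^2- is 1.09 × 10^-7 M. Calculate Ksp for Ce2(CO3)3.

Ce2(CO3)3(s) ⇌ 2 Ce^3+(aq) + 3 CO3^2-(aq)
Stoichiometry gives [Ce^3+] = (2/3)[CO3^2-] = 7.267 x 10^-8 M.
Ksp = [Ce^3+]^2[CO3^2-]^3
Ksp = (7.267 × 10^-8)^2 × (1.09 × 10^-7)^3 = 6.84 × 10^-36

Ksp ≈ 6.84 × 10^-36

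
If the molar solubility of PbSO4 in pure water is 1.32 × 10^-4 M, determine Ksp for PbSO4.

1.74e-8

PbSO4(s) ⇌ Pb^2+(aq) + SO4^2-(aq)
With molar solubility s: [Pb^2+] = s, [SO4^2-] = s.
Ksp = [Pb^2+][SO4^2-]
Ksp = s × s = s^2
With s = 1.32 × 10^-4: Ksp = 1.74 × 10^-8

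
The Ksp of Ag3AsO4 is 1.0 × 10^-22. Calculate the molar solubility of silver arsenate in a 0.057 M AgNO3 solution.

Ag3AsO4(s) ⇌ 3 Ag^+ + AsO4^3-
Ksp = [Ag^+]^3[AsO4^3-]
Let s be the molar solubility in this solution. [Ag^+] = 0.057 + 3s ≈ 0.057, [AsO4^3-] = s (since Ag^+ from AgNO3 dominates).
Ksp ≈ (0.057)^3 × s
s = 5.4 x 10^-19 M
Check: 3s = 1.6 × 10^-18 ≪ 0.057, so the approximation is valid.

s ≈ 5.4 × 10^-19 M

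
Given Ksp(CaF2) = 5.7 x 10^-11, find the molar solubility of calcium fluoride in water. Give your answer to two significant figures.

2.4e-4 M

CaF2(s) <=> Ca^2+ + 2 F^-
Ksp = [Ca^2+][F^-]^2
With molar solubility s: [Ca^2+] = s, [F^-] = 2s.
So Ksp = s × (2s)^2 = 4s^3
s = (5.7 x 10^-11 / 4)^(1/3) = 2.4 x 10^-4 M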